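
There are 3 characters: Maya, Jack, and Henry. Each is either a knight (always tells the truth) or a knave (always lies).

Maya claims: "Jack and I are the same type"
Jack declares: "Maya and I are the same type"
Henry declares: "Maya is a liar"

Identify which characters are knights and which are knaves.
Maya is a knight.
Jack is a knight.
Henry is a knave.

Verification:
- Maya (knight) says "Jack and I are the same type" - this is TRUE because Maya is a knight and Jack is a knight.
- Jack (knight) says "Maya and I are the same type" - this is TRUE because Jack is a knight and Maya is a knight.
- Henry (knave) says "Maya is a liar" - this is FALSE (a lie) because Maya is a knight.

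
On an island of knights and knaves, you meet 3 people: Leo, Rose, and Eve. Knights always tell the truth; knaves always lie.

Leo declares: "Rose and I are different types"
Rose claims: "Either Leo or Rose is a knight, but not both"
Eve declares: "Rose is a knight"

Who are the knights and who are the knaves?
Leo is a knave.
Rose is a knave.
Eve is a knave.

Verification:
- Leo (knave) says "Rose and I are different types" - this is FALSE (a lie) because Leo is a knave and Rose is a knave.
- Rose (knave) says "Either Leo or Rose is a knight, but not both" - this is FALSE (a lie) because Leo is a knave and Rose is a knave.
- Eve (knave) says "Rose is a knight" - this is FALSE (a lie) because Rose is a knave.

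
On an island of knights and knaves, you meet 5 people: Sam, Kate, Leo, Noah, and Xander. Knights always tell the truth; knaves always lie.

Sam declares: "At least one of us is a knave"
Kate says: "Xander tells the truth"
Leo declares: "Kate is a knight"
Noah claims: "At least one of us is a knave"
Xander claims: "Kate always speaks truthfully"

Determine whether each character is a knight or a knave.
Sam is a knight.
Kate is a knave.
Leo is a knave.
Noah is a knight.
Xander is a knave.

Verification:
- Sam (knight) says "At least one of us is a knave" - this is TRUE because Kate, Leo, and Xander are knaves.
- Kate (knave) says "Xander tells the truth" - this is FALSE (a lie) because Xander is a knave.
- Leo (knave) says "Kate is a knight" - this is FALSE (a lie) because Kate is a knave.
- Noah (knight) says "At least one of us is a knave" - this is TRUE because Kate, Leo, and Xander are knaves.
- Xander (knave) says "Kate always speaks truthfully" - this is FALSE (a lie) because Kate is a knave.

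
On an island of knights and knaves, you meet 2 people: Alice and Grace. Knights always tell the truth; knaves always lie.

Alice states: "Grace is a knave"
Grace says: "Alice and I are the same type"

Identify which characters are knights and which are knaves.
Alice is a knight.
Grace is a knave.

Verification:
- Alice (knight) says "Grace is a knave" - this is TRUE because Grace is a knave.
- Grace (knave) says "Alice and I are the same type" - this is FALSE (a lie) because Grace is a knave and Alice is a knight.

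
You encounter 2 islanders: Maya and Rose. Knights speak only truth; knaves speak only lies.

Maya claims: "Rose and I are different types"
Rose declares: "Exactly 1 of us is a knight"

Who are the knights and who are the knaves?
Maya is a knave.
Rose is a knave.

Verification:
- Maya (knave) says "Rose and I are different types" - this is FALSE (a lie) because Maya is a knave and Rose is a knave.
- Rose (knave) says "Exactly 1 of us is a knight" - this is FALSE (a lie) because there are 0 knights.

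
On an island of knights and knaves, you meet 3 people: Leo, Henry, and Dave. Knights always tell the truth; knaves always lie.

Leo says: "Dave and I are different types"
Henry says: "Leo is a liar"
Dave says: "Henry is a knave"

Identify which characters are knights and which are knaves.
Leo is a knave.
Henry is a knight.
Dave is a knave.

Verification:
- Leo (knave) says "Dave and I are different types" - this is FALSE (a lie) because Leo is a knave and Dave is a knave.
- Henry (knight) says "Leo is a liar" - this is TRUE because Leo is a knave.
- Dave (knave) says "Henry is a knave" - this is FALSE (a lie) because Henry is a knight.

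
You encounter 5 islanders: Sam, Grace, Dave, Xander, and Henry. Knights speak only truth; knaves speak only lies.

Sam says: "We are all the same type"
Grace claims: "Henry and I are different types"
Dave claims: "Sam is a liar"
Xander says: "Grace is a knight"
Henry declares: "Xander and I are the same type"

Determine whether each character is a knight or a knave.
Sam is a knave.
Grace is a knight.
Dave is a knight.
Xander is a knight.
Henry is a knave.

Verification:
- Sam (knave) says "We are all the same type" - this is FALSE (a lie) because Grace, Dave, and Xander are knights and Sam and Henry are knaves.
- Grace (knight) says "Henry and I are different types" - this is TRUE because Grace is a knight and Henry is a knave.
- Dave (knight) says "Sam is a liar" - this is TRUE because Sam is a knave.
- Xander (knight) says "Grace is a knight" - this is TRUE because Grace is a knight.
- Henry (knave) says "Xander and I are the same type" - this is FALSE (a lie) because Henry is a knave and Xander is a knight.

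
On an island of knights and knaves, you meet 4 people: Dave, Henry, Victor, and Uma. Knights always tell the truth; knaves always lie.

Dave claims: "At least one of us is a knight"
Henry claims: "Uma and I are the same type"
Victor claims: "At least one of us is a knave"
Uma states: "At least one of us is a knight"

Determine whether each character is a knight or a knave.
Dave is a knight.
Henry is a knave.
Victor is a knight.
Uma is a knight.

Verification:
- Dave (knight) says "At least one of us is a knight" - this is TRUE because Dave, Victor, and Uma are knights.
- Henry (knave) says "Uma and I are the same type" - this is FALSE (a lie) because Henry is a knave and Uma is a knight.
- Victor (knight) says "At least one of us is a knave" - this is TRUE because Henry is a knave.
- Uma (knight) says "At least one of us is a knight" - this is TRUE because Dave, Victor, and Uma are knights.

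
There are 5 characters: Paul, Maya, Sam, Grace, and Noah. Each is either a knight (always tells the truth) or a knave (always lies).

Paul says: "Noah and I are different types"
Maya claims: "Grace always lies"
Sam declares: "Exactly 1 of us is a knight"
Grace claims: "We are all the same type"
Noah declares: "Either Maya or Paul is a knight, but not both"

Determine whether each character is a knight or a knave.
Paul is a knight.
Maya is a knight.
Sam is a knave.
Grace is a knave.
Noah is a knave.

Verification:
- Paul (knight) says "Noah and I are different types" - this is TRUE because Paul is a knight and Noah is a knave.
- Maya (knight) says "Grace always lies" - this is TRUE because Grace is a knave.
- Sam (knave) says "Exactly 1 of us is a knight" - this is FALSE (a lie) because there are 2 knights.
- Grace (knave) says "We are all the same type" - this is FALSE (a lie) because Paul and Maya are knights and Sam, Grace, and Noah are knaves.
- Noah (knave) says "Either Maya or Paul is a knight, but not both" - this is FALSE (a lie) because Maya is a knight and Paul is a knight.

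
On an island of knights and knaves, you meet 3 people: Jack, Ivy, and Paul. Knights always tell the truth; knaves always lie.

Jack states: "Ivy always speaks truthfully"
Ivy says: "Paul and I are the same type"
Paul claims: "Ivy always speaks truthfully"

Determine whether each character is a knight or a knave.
Jack is a knight.
Ivy is a knight.
Paul is a knight.

Verification:
- Jack (knight) says "Ivy always speaks truthfully" - this is TRUE because Ivy is a knight.
- Ivy (knight) says "Paul and I are the same type" - this is TRUE because Ivy is a knight and Paul is a knight.
- Paul (knight) says "Ivy always speaks truthfully" - this is TRUE because Ivy is a knight.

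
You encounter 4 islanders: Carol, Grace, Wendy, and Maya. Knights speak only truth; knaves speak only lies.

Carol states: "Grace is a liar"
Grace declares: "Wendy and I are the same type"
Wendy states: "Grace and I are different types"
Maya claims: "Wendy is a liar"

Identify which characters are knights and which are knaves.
Carol is a knight.
Grace is a knave.
Wendy is a knight.
Maya is a knave.

Verification:
- Carol (knight) says "Grace is a liar" - this is TRUE because Grace is a knave.
- Grace (knave) says "Wendy and I are the same type" - this is FALSE (a lie) because Grace is a knave and Wendy is a knight.
- Wendy (knight) says "Grace and I are different types" - this is TRUE because Wendy is a knight and Grace is a knave.
- Maya (knave) says "Wendy is a liar" - this is FALSE (a lie) because Wendy is a knight.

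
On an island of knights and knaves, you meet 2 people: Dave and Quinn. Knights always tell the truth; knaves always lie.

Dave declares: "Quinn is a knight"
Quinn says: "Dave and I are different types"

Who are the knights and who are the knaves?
Dave is a knave.
Quinn is a knave.

Verification:
- Dave (knave) says "Quinn is a knight" - this is FALSE (a lie) because Quinn is a knave.
- Quinn (knave) says "Dave and I are different types" - this is FALSE (a lie) because Quinn is a knave and Dave is a knave.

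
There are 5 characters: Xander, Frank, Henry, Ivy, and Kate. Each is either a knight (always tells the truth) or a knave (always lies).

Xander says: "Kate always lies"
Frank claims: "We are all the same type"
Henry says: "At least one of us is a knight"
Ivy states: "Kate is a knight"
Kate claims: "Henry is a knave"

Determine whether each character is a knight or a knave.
Xander is a knight.
Frank is a knave.
Henry is a knight.
Ivy is a knave.
Kate is a knave.

Verification:
- Xander (knight) says "Kate always lies" - this is TRUE because Kate is a knave.
- Frank (knave) says "We are all the same type" - this is FALSE (a lie) because Xander and Henry are knights and Frank, Ivy, and Kate are knaves.
- Henry (knight) says "At least one of us is a knight" - this is TRUE because Xander and Henry are knights.
- Ivy (knave) says "Kate is a knight" - this is FALSE (a lie) because Kate is a knave.
- Kate (knave) says "Henry is a knave" - this is FALSE (a lie) because Henry is a knight.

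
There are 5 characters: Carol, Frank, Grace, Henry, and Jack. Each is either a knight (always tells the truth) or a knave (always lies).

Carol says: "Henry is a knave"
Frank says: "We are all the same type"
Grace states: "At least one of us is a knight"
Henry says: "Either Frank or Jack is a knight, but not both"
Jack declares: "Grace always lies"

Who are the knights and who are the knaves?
Carol is a knight.
Frank is a knave.
Grace is a knight.
Henry is a knave.
Jack is a knave.

Verification:
- Carol (knight) says "Henry is a knave" - this is TRUE because Henry is a knave.
- Frank (knave) says "We are all the same type" - this is FALSE (a lie) because Carol and Grace are knights and Frank, Henry, and Jack are knaves.
- Grace (knight) says "At least one of us is a knight" - this is TRUE because Carol and Grace are knights.
- Henry (knave) says "Either Frank or Jack is a knight, but not both" - this is FALSE (a lie) because Frank is a knave and Jack is a knave.
- Jack (knave) says "Grace always lies" - this is FALSE (a lie) because Grace is a knight.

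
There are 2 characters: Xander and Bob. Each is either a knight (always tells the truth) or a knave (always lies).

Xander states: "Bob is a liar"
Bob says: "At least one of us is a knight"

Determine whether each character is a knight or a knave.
Xander is a knave.
Bob is a knight.

Verification:
- Xander (knave) says "Bob is a liar" - this is FALSE (a lie) because Bob is a knight.
- Bob (knight) says "At least one of us is a knight" - this is TRUE because Bob is a knight.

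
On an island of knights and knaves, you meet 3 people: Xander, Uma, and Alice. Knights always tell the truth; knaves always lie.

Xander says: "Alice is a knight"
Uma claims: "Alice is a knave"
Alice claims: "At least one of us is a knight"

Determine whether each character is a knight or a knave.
Xander is a knight.
Uma is a knave.
Alice is a knight.

Verification:
- Xander (knight) says "Alice is a knight" - this is TRUE because Alice is a knight.
- Uma (knave) says "Alice is a knave" - this is FALSE (a lie) because Alice is a knight.
- Alice (knight) says "At least one of us is a knight" - this is TRUE because Xander and Alice are knights.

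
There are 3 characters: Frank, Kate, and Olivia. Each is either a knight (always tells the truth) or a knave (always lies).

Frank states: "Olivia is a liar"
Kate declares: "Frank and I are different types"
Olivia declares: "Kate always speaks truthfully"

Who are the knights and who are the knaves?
Frank is a knave.
Kate is a knight.
Olivia is a knight.

Verification:
- Frank (knave) says "Olivia is a liar" - this is FALSE (a lie) because Olivia is a knight.
- Kate (knight) says "Frank and I are different types" - this is TRUE because Kate is a knight and Frank is a knave.
- Olivia (knight) says "Kate always speaks truthfully" - this is TRUE because Kate is a knight.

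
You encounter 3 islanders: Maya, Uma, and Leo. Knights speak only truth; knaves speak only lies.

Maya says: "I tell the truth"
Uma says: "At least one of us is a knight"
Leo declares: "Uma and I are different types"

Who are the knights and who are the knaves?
Maya is a knave.
Uma is a knave.
Leo is a knave.

Verification:
- Maya (knave) says "I tell the truth" - this is FALSE (a lie) because Maya is a knave.
- Uma (knave) says "At least one of us is a knight" - this is FALSE (a lie) because no one is a knight.
- Leo (knave) says "Uma and I are different types" - this is FALSE (a lie) because Leo is a knave and Uma is a knave.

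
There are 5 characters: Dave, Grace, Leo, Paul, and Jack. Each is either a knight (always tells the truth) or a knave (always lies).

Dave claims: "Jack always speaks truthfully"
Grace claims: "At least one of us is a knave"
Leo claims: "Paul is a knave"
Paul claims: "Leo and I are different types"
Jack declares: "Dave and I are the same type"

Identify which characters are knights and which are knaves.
Dave is a knight.
Grace is a knight.
Leo is a knave.
Paul is a knight.
Jack is a knight.

Verification:
- Dave (knight) says "Jack always speaks truthfully" - this is TRUE because Jack is a knight.
- Grace (knight) says "At least one of us is a knave" - this is TRUE because Leo is a knave.
- Leo (knave) says "Paul is a knave" - this is FALSE (a lie) because Paul is a knight.
- Paul (knight) says "Leo and I are different types" - this is TRUE because Paul is a knight and Leo is a knave.
- Jack (knight) says "Dave and I are the same type" - this is TRUE because Jack is a knight and Dave is a knight.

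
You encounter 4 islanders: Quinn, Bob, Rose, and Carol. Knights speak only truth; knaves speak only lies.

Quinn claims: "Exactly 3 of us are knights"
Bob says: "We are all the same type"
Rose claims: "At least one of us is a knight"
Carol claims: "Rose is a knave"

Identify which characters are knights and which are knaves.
Quinn is a knave.
Bob is a knave.
Rose is a knight.
Carol is a knave.

Verification:
- Quinn (knave) says "Exactly 3 of us are knights" - this is FALSE (a lie) because there are 1 knights.
- Bob (knave) says "We are all the same type" - this is FALSE (a lie) because Rose is a knight and Quinn, Bob, and Carol are knaves.
- Rose (knight) says "At least one of us is a knight" - this is TRUE because Rose is a knight.
- Carol (knave) says "Rose is a knave" - this is FALSE (a lie) because Rose is a knight.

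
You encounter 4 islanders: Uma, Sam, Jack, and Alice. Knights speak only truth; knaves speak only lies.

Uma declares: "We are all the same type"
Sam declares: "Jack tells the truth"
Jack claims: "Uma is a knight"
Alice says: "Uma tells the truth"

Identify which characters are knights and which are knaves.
Uma is a knight.
Sam is a knight.
Jack is a knight.
Alice is a knight.

Verification:
- Uma (knight) says "We are all the same type" - this is TRUE because Uma, Sam, Jack, and Alice are knights.
- Sam (knight) says "Jack tells the truth" - this is TRUE because Jack is a knight.
- Jack (knight) says "Uma is a knight" - this is TRUE because Uma is a knight.
- Alice (knight) says "Uma tells the truth" - this is TRUE because Uma is a knight.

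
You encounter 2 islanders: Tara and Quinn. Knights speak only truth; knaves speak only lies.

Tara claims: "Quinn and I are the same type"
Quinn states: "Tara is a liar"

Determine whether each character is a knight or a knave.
Tara is a knave.
Quinn is a knight.

Verification:
- Tara (knave) says "Quinn and I are the same type" - this is FALSE (a lie) because Tara is a knave and Quinn is a knight.
- Quinn (knight) says "Tara is a liar" - this is TRUE because Tara is a knave.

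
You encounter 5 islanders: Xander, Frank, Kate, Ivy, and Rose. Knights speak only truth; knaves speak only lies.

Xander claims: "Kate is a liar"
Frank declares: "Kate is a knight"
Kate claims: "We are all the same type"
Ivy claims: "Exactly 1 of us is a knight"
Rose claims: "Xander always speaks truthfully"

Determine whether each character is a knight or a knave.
Xander is a knight.
Frank is a knave.
Kate is a knave.
Ivy is a knave.
Rose is a knight.

Verification:
- Xander (knight) says "Kate is a liar" - this is TRUE because Kate is a knave.
- Frank (knave) says "Kate is a knight" - this is FALSE (a lie) because Kate is a knave.
- Kate (knave) says "We are all the same type" - this is FALSE (a lie) because Xander and Rose are knights and Frank, Kate, and Ivy are knaves.
- Ivy (knave) says "Exactly 1 of us is a knight" - this is FALSE (a lie) because there are 2 knights.
- Rose (knight) says "Xander always speaks truthfully" - this is TRUE because Xander is a knight.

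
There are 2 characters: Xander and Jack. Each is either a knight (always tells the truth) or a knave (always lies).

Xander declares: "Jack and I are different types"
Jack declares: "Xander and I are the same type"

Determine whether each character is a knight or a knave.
Xander is a knight.
Jack is a knave.

Verification:
- Xander (knight) says "Jack and I are different types" - this is TRUE because Xander is a knight and Jack is a knave.
- Jack (knave) says "Xander and I are the same type" - this is FALSE (a lie) because Jack is a knave and Xander is a knight.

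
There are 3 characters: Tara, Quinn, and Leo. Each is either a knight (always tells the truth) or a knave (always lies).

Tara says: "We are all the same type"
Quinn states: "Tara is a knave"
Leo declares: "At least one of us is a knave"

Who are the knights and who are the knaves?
Tara is a knave.
Quinn is a knight.
Leo is a knight.

Verification:
- Tara (knave) says "We are all the same type" - this is FALSE (a lie) because Quinn and Leo are knights and Tara is a knave.
- Quinn (knight) says "Tara is a knave" - this is TRUE because Tara is a knave.
- Leo (knight) says "At least one of us is a knave" - this is TRUE because Tara is a knave.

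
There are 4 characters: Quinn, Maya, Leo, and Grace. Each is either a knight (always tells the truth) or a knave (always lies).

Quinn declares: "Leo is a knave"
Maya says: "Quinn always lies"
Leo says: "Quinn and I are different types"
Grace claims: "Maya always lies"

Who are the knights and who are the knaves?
Quinn is a knave.
Maya is a knight.
Leo is a knight.
Grace is a knave.

Verification:
- Quinn (knave) says "Leo is a knave" - this is FALSE (a lie) because Leo is a knight.
- Maya (knight) says "Quinn always lies" - this is TRUE because Quinn is a knave.
- Leo (knight) says "Quinn and I are different types" - this is TRUE because Leo is a knight and Quinn is a knave.
- Grace (knave) says "Maya always lies" - this is FALSE (a lie) because Maya is a knight.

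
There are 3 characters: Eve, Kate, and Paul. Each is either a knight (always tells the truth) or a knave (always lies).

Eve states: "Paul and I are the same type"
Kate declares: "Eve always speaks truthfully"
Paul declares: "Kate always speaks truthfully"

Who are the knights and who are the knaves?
Eve is a knight.
Kate is a knight.
Paul is a knight.

Verification:
- Eve (knight) says "Paul and I are the same type" - this is TRUE because Eve is a knight and Paul is a knight.
- Kate (knight) says "Eve always speaks truthfully" - this is TRUE because Eve is a knight.
- Paul (knight) says "Kate always speaks truthfully" - this is TRUE because Kate is a knight.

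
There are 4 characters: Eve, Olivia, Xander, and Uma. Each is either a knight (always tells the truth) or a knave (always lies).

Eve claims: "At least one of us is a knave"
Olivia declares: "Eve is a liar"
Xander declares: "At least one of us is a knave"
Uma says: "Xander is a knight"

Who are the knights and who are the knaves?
Eve is a knight.
Olivia is a knave.
Xander is a knight.
Uma is a knight.

Verification:
- Eve (knight) says "At least one of us is a knave" - this is TRUE because Olivia is a knave.
- Olivia (knave) says "Eve is a liar" - this is FALSE (a lie) because Eve is a knight.
- Xander (knight) says "At least one of us is a knave" - this is TRUE because Olivia is a knave.
- Uma (knight) says "Xander is a knight" - this is TRUE because Xander is a knight.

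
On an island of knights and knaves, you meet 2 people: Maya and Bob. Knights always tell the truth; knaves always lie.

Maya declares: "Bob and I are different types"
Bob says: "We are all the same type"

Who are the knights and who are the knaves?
Maya is a knight.
Bob is a knave.

Verification:
- Maya (knight) says "Bob and I are different types" - this is TRUE because Maya is a knight and Bob is a knave.
- Bob (knave) says "We are all the same type" - this is FALSE (a lie) because Maya is a knight and Bob is a knave.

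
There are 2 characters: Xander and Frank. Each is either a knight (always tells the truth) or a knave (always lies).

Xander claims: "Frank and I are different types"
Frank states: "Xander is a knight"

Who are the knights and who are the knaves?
Xander is a knave.
Frank is a knave.

Verification:
- Xander (knave) says "Frank and I are different types" - this is FALSE (a lie) because Xander is a knave and Frank is a knave.
- Frank (knave) says "Xander is a knight" - this is FALSE (a lie) because Xander is a knave.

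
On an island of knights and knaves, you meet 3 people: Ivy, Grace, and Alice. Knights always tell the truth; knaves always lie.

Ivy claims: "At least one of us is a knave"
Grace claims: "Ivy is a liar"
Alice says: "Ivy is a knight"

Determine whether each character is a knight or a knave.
Ivy is a knight.
Grace is a knave.
Alice is a knight.

Verification:
- Ivy (knight) says "At least one of us is a knave" - this is TRUE because Grace is a knave.
- Grace (knave) says "Ivy is a liar" - this is FALSE (a lie) because Ivy is a knight.
- Alice (knight) says "Ivy is a knight" - this is TRUE because Ivy is a knight.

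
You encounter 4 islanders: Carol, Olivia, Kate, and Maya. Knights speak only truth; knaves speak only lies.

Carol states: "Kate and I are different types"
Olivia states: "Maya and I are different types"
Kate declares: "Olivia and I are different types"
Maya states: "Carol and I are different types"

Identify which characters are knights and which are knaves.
Carol is a knave.
Olivia is a knave.
Kate is a knave.
Maya is a knave.

Verification:
- Carol (knave) says "Kate and I are different types" - this is FALSE (a lie) because Carol is a knave and Kate is a knave.
- Olivia (knave) says "Maya and I are different types" - this is FALSE (a lie) because Olivia is a knave and Maya is a knave.
- Kate (knave) says "Olivia and I are different types" - this is FALSE (a lie) because Kate is a knave and Olivia is a knave.
- Maya (knave) says "Carol and I are different types" - this is FALSE (a lie) because Maya is a knave and Carol is a knave.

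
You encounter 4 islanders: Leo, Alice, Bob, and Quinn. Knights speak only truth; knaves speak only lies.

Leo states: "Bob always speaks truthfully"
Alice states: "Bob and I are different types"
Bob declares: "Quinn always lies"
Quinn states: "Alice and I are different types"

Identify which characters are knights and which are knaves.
Leo is a knave.
Alice is a knave.
Bob is a knave.
Quinn is a knight.

Verification:
- Leo (knave) says "Bob always speaks truthfully" - this is FALSE (a lie) because Bob is a knave.
- Alice (knave) says "Bob and I are different types" - this is FALSE (a lie) because Alice is a knave and Bob is a knave.
- Bob (knave) says "Quinn always lies" - this is FALSE (a lie) because Quinn is a knight.
- Quinn (knight) says "Alice and I are different types" - this is TRUE because Quinn is a knight and Alice is a knave.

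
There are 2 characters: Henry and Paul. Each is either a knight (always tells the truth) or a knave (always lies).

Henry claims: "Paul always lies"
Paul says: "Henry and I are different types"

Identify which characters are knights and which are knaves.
Henry is a knave.
Paul is a knight.

Verification:
- Henry (knave) says "Paul always lies" - this is FALSE (a lie) because Paul is a knight.
- Paul (knight) says "Henry and I are different types" - this is TRUE because Paul is a knight and Henry is a knave.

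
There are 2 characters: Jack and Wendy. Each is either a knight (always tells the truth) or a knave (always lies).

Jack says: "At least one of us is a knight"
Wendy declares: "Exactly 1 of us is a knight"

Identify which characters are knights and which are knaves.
Jack is a knave.
Wendy is a knave.

Verification:
- Jack (knave) says "At least one of us is a knight" - this is FALSE (a lie) because no one is a knight.
- Wendy (knave) says "Exactly 1 of us is a knight" - this is FALSE (a lie) because there are 0 knights.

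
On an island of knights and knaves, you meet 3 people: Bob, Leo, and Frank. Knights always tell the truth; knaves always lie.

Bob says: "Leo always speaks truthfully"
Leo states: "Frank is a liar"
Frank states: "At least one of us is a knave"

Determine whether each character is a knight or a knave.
Bob is a knave.
Leo is a knave.
Frank is a knight.

Verification:
- Bob (knave) says "Leo always speaks truthfully" - this is FALSE (a lie) because Leo is a knave.
- Leo (knave) says "Frank is a liar" - this is FALSE (a lie) because Frank is a knight.
- Frank (knight) says "At least one of us is a knave" - this is TRUE because Bob and Leo are knaves.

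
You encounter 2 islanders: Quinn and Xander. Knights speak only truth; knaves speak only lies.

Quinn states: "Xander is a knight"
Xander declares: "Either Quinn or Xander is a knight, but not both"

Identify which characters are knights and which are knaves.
Quinn is a knave.
Xander is a knave.

Verification:
- Quinn (knave) says "Xander is a knight" - this is FALSE (a lie) because Xander is a knave.
- Xander (knave) says "Either Quinn or Xander is a knight, but not both" - this is FALSE (a lie) because Quinn is a knave and Xander is a knave.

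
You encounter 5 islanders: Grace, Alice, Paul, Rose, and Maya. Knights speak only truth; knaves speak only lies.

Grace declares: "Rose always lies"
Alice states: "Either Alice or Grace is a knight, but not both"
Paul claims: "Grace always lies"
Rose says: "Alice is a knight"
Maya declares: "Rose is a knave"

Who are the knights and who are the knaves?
Grace is a knave.
Alice is a knight.
Paul is a knight.
Rose is a knight.
Maya is a knave.

Verification:
- Grace (knave) says "Rose always lies" - this is FALSE (a lie) because Rose is a knight.
- Alice (knight) says "Either Alice or Grace is a knight, but not both" - this is TRUE because Alice is a knight and Grace is a knave.
- Paul (knight) says "Grace always lies" - this is TRUE because Grace is a knave.
- Rose (knight) says "Alice is a knight" - this is TRUE because Alice is a knight.
- Maya (knave) says "Rose is a knave" - this is FALSE (a lie) because Rose is a knight.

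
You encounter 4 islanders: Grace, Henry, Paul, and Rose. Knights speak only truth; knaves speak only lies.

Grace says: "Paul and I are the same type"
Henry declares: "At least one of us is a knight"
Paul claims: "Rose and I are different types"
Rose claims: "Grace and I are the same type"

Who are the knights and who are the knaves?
Grace is a knight.
Henry is a knight.
Paul is a knight.
Rose is a knave.

Verification:
- Grace (knight) says "Paul and I are the same type" - this is TRUE because Grace is a knight and Paul is a knight.
- Henry (knight) says "At least one of us is a knight" - this is TRUE because Grace, Henry, and Paul are knights.
- Paul (knight) says "Rose and I are different types" - this is TRUE because Paul is a knight and Rose is a knave.
- Rose (knave) says "Grace and I are the same type" - this is FALSE (a lie) because Rose is a knave and Grace is a knight.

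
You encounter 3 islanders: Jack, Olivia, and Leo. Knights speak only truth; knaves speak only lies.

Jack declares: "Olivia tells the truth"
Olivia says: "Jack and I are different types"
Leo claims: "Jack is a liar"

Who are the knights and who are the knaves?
Jack is a knave.
Olivia is a knave.
Leo is a knight.

Verification:
- Jack (knave) says "Olivia tells the truth" - this is FALSE (a lie) because Olivia is a knave.
- Olivia (knave) says "Jack and I are different types" - this is FALSE (a lie) because Olivia is a knave and Jack is a knave.
- Leo (knight) says "Jack is a liar" - this is TRUE because Jack is a knave.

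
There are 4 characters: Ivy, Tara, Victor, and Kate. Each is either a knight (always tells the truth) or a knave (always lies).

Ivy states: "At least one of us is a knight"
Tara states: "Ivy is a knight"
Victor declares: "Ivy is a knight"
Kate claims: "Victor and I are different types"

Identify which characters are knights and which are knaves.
Ivy is a knave.
Tara is a knave.
Victor is a knave.
Kate is a knave.

Verification:
- Ivy (knave) says "At least one of us is a knight" - this is FALSE (a lie) because no one is a knight.
- Tara (knave) says "Ivy is a knight" - this is FALSE (a lie) because Ivy is a knave.
- Victor (knave) says "Ivy is a knight" - this is FALSE (a lie) because Ivy is a knave.
- Kate (knave) says "Victor and I are different types" - this is FALSE (a lie) because Kate is a knave and Victor is a knave.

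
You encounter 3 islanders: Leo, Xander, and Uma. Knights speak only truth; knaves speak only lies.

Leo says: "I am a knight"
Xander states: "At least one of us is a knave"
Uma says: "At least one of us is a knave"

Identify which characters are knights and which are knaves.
Leo is a knave.
Xander is a knight.
Uma is a knight.

Verification:
- Leo (knave) says "I am a knight" - this is FALSE (a lie) because Leo is a knave.
- Xander (knight) says "At least one of us is a knave" - this is TRUE because Leo is a knave.
- Uma (knight) says "At least one of us is a knave" - this is TRUE because Leo is a knave.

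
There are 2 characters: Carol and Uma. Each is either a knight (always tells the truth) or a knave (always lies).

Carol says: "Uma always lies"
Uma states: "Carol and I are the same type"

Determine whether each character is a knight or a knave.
Carol is a knight.
Uma is a knave.

Verification:
- Carol (knight) says "Uma always lies" - this is TRUE because Uma is a knave.
- Uma (knave) says "Carol and I are the same type" - this is FALSE (a lie) because Uma is a knave and Carol is a knight.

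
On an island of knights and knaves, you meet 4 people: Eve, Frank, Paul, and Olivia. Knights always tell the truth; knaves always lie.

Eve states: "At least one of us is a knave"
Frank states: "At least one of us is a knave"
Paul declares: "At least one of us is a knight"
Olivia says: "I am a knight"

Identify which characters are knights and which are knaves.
Eve is a knight.
Frank is a knight.
Paul is a knight.
Olivia is a knave.

Verification:
- Eve (knight) says "At least one of us is a knave" - this is TRUE because Olivia is a knave.
- Frank (knight) says "At least one of us is a knave" - this is TRUE because Olivia is a knave.
- Paul (knight) says "At least one of us is a knight" - this is TRUE because Eve, Frank, and Paul are knights.
- Olivia (knave) says "I am a knight" - this is FALSE (a lie) because Olivia is a knave.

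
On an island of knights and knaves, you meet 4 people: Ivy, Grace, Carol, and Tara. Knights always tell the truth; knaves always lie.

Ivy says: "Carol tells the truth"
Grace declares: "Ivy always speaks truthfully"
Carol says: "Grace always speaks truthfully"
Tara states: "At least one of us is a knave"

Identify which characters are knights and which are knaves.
Ivy is a knave.
Grace is a knave.
Carol is a knave.
Tara is a knight.

Verification:
- Ivy (knave) says "Carol tells the truth" - this is FALSE (a lie) because Carol is a knave.
- Grace (knave) says "Ivy always speaks truthfully" - this is FALSE (a lie) because Ivy is a knave.
- Carol (knave) says "Grace always speaks truthfully" - this is FALSE (a lie) because Grace is a knave.
- Tara (knight) says "At least one of us is a knave" - this is TRUE because Ivy, Grace, and Carol are knaves.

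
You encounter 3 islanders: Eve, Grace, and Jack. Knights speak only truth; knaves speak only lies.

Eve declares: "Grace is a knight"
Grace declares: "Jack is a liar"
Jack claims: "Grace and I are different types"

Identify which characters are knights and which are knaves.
Eve is a knave.
Grace is a knave.
Jack is a knight.

Verification:
- Eve (knave) says "Grace is a knight" - this is FALSE (a lie) because Grace is a knave.
- Grace (knave) says "Jack is a liar" - this is FALSE (a lie) because Jack is a knight.
- Jack (knight) says "Grace and I are different types" - this is TRUE because Jack is a knight and Grace is a knave.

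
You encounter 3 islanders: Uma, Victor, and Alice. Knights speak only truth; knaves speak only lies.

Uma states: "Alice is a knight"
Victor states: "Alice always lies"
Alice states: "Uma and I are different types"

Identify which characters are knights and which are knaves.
Uma is a knave.
Victor is a knight.
Alice is a knave.

Verification:
- Uma (knave) says "Alice is a knight" - this is FALSE (a lie) because Alice is a knave.
- Victor (knight) says "Alice always lies" - this is TRUE because Alice is a knave.
- Alice (knave) says "Uma and I are different types" - this is FALSE (a lie) because Alice is a knave and Uma is a knave.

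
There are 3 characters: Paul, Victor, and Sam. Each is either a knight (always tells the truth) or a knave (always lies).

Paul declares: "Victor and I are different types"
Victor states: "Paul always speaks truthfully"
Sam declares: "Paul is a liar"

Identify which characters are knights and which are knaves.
Paul is a knave.
Victor is a knave.
Sam is a knight.

Verification:
- Paul (knave) says "Victor and I are different types" - this is FALSE (a lie) because Paul is a knave and Victor is a knave.
- Victor (knave) says "Paul always speaks truthfully" - this is FALSE (a lie) because Paul is a knave.
- Sam (knight) says "Paul is a liar" - this is TRUE because Paul is a knave.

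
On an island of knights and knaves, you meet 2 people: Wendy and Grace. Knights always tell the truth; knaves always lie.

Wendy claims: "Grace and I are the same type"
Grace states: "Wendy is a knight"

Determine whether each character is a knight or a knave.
Wendy is a knight.
Grace is a knight.

Verification:
- Wendy (knight) says "Grace and I are the same type" - this is TRUE because Wendy is a knight and Grace is a knight.
- Grace (knight) says "Wendy is a knight" - this is TRUE because Wendy is a knight.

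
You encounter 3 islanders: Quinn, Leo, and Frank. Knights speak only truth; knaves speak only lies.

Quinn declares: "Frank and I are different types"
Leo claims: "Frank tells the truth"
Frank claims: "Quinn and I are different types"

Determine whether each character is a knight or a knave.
Quinn is a knave.
Leo is a knave.
Frank is a knave.

Verification:
- Quinn (knave) says "Frank and I are different types" - this is FALSE (a lie) because Quinn is a knave and Frank is a knave.
- Leo (knave) says "Frank tells the truth" - this is FALSE (a lie) because Frank is a knave.
- Frank (knave) says "Quinn and I are different types" - this is FALSE (a lie) because Frank is a knave and Quinn is a knave.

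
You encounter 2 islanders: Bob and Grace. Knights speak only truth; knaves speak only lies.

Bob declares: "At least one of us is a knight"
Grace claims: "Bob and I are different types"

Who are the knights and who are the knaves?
Bob is a knave.
Grace is a knave.

Verification:
- Bob (knave) says "At least one of us is a knight" - this is FALSE (a lie) because no one is a knight.
- Grace (knave) says "Bob and I are different types" - this is FALSE (a lie) because Grace is a knave and Bob is a knave.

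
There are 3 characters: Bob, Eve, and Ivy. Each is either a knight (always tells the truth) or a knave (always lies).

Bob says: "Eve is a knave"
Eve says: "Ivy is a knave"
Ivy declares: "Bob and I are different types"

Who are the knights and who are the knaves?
Bob is a knave.
Eve is a knight.
Ivy is a knave.

Verification:
- Bob (knave) says "Eve is a knave" - this is FALSE (a lie) because Eve is a knight.
- Eve (knight) says "Ivy is a knave" - this is TRUE because Ivy is a knave.
- Ivy (knave) says "Bob and I are different types" - this is FALSE (a lie) because Ivy is a knave and Bob is a knave.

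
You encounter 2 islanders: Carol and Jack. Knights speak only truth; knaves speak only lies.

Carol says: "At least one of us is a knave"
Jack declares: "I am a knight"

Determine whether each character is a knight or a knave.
Carol is a knight.
Jack is a knave.

Verification:
- Carol (knight) says "At least one of us is a knave" - this is TRUE because Jack is a knave.
- Jack (knave) says "I am a knight" - this is FALSE (a lie) because Jack is a knave.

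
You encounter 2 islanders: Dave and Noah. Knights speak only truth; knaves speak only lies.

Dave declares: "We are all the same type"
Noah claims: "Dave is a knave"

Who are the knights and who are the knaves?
Dave is a knave.
Noah is a knight.

Verification:
- Dave (knave) says "We are all the same type" - this is FALSE (a lie) because Noah is a knight and Dave is a knave.
- Noah (knight) says "Dave is a knave" - this is TRUE because Dave is a knave.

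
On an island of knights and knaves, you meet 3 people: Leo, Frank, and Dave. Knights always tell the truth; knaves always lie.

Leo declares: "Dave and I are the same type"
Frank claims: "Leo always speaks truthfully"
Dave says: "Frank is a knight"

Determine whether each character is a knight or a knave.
Leo is a knight.
Frank is a knight.
Dave is a knight.

Verification:
- Leo (knight) says "Dave and I are the same type" - this is TRUE because Leo is a knight and Dave is a knight.
- Frank (knight) says "Leo always speaks truthfully" - this is TRUE because Leo is a knight.
- Dave (knight) says "Frank is a knight" - this is TRUE because Frank is a knight.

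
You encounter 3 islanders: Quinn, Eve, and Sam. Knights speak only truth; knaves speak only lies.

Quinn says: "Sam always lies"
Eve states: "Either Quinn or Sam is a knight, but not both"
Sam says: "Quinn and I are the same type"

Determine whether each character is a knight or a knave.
Quinn is a knight.
Eve is a knight.
Sam is a knave.

Verification:
- Quinn (knight) says "Sam always lies" - this is TRUE because Sam is a knave.
- Eve (knight) says "Either Quinn or Sam is a knight, but not both" - this is TRUE because Quinn is a knight and Sam is a knave.
- Sam (knave) says "Quinn and I are the same type" - this is FALSE (a lie) because Sam is a knave and Quinn is a knight.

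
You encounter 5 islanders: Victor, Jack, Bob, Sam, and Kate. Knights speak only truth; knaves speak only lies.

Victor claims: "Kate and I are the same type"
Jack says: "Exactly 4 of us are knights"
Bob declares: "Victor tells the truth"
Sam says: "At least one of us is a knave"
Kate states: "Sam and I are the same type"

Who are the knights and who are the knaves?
Victor is a knave.
Jack is a knave.
Bob is a knave.
Sam is a knight.
Kate is a knight.

Verification:
- Victor (knave) says "Kate and I are the same type" - this is FALSE (a lie) because Victor is a knave and Kate is a knight.
- Jack (knave) says "Exactly 4 of us are knights" - this is FALSE (a lie) because there are 2 knights.
- Bob (knave) says "Victor tells the truth" - this is FALSE (a lie) because Victor is a knave.
- Sam (knight) says "At least one of us is a knave" - this is TRUE because Victor, Jack, and Bob are knaves.
- Kate (knight) says "Sam and I are the same type" - this is TRUE because Kate is a knight and Sam is a knight.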